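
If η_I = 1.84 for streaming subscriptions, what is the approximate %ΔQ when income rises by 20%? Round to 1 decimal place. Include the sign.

36.8%

%ΔQ ≈ η × %ΔI = 1.84 × 20% = 36.8%.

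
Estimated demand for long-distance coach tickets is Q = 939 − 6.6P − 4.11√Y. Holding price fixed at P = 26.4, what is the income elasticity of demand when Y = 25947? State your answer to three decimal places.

-3.223

At P = 26.4, Y = 25947: Q = 102.718.
Holding P constant, ∂Q/∂Y = -4.11/(2√Y) = -0.0127576.
η_Y = (∂Q/∂Y)·(Y/Q) = -0.0127576 × (25947/102.718) = -3.223.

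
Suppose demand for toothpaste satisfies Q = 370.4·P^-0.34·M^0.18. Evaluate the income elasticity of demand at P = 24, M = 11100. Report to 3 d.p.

0.180

For a multiplicative demand Q = A·P^α·M^β, the income elasticity is β everywhere.
Here β = 0.18, so η = 0.180.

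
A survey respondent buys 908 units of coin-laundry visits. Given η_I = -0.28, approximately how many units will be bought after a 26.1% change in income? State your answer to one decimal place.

%ΔQ ≈ η × %ΔI = -0.28 × 26.1% = -7.308%.
New Q ≈ 908 × (1 − 0.07308) = 841.6.

841.6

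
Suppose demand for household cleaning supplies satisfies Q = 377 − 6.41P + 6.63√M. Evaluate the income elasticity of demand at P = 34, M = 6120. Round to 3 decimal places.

At P = 34, M = 6120: Q = 677.728.
Holding P constant, ∂Q/∂M = 6.63/(2√M) = 0.0423748.
η_M = (∂Q/∂M)·(M/Q) = 0.0423748 × (6120/677.728) = 0.383.

0.383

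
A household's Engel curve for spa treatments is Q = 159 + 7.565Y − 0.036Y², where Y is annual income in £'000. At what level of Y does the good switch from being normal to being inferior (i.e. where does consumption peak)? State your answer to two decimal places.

dQ/dY = 7.565 − 0.072Y.
The good is inferior where dQ/dY < 0. Setting dQ/dY = 0 gives Y = 7.565 / 0.072 = 105.07.

105.07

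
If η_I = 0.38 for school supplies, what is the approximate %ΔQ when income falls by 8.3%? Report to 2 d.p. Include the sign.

-3.15%

%ΔQ ≈ η × %ΔI = 0.38 × (-8.3%) = -3.15%.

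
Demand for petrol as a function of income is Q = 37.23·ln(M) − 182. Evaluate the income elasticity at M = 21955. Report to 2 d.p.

0.20

At M = 21955: Q = 190.179.
dQ/dM = 37.23/M = 0.00169574 at this income.
η = (dQ/dM)·(M/Q) = 0.00169574 × (21955/190.179) = 0.20.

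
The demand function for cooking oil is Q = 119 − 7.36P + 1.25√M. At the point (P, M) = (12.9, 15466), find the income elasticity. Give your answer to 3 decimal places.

0.433

At P = 12.9, M = 15466: Q = 179.509.
Holding P constant, ∂Q/∂M = 1.25/(2√M) = 0.00502564.
η_M = (∂Q/∂M)·(M/Q) = 0.00502564 × (15466/179.509) = 0.433.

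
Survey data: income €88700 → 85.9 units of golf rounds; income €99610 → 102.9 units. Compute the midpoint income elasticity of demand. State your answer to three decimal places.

ΔQ = 102.9 − 85.9 = 17; midpoint Q̄ = (85.9 + 102.9)/2 = 94.4.
ΔI = 99610 − 88700 = 10910; midpoint Ī = (88700 + 99610)/2 = 94155.
η = (ΔQ/Q̄) ÷ (ΔI/Ī) = (17/94.4) ÷ (10910/94155) = 1.554.

1.554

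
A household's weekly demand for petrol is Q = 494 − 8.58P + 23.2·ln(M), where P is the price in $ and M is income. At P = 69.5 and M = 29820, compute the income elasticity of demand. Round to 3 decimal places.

0.170

At P = 69.5, M = 29820: Q = 136.718.
Holding P constant, ∂Q/∂M = 23.2/M = 0.000778001.
η_M = (∂Q/∂M)·(M/Q) = 0.000778001 × (29820/136.718) = 0.170.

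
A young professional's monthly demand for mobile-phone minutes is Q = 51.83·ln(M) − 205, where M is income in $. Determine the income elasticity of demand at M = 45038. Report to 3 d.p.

At M = 45038: Q = 350.372.
dQ/dM = 51.83/M = 0.00115081 at this income.
η = (dQ/dM)·(M/Q) = 0.00115081 × (45038/350.372) = 0.148.

0.148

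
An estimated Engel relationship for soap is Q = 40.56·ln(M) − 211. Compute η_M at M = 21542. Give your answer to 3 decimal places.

At M = 21542: Q = 193.698.
dQ/dM = 40.56/M = 0.00188283 at this income.
η = (dQ/dM)·(M/Q) = 0.00188283 × (21542/193.698) = 0.209.

0.209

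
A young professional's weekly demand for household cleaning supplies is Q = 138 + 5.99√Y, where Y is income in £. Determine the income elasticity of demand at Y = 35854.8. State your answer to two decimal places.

At Y = 35854.8: Q = 1272.228.
dQ/dY = 5.99/(2√Y) = 0.015817 at this income.
η = (dQ/dY)·(Y/Q) = 0.015817 × (35854.8/1272.228) = 0.45.

0.45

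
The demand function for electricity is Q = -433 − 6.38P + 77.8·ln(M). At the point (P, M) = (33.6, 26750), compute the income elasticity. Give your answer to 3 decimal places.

0.534

At P = 33.6, M = 26750: Q = 145.748.
Holding P constant, ∂Q/∂M = 77.8/M = 0.00290841.
η_M = (∂Q/∂M)·(M/Q) = 0.00290841 × (26750/145.748) = 0.534.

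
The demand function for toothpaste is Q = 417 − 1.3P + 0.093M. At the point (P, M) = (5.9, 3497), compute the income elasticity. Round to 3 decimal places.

At P = 5.9, M = 3497: Q = 734.551.
Holding P constant, ∂Q/∂M = 0.093.
η_M = (∂Q/∂M)·(M/Q) = 0.093 × (3497/734.551) = 0.443.

0.443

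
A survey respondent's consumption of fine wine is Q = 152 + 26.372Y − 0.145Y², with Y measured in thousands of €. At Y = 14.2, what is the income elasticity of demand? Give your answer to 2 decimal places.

At Y = 14.2: Q = 497.2446.
dQ/dY = 26.372 − 0.29Y = 22.25400.
η = (dQ/dY)·(Y/Q) = 22.25400 × (14.2/497.2446) = 0.64.

0.64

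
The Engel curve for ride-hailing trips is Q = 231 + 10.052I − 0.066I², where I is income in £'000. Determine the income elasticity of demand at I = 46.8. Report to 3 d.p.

0.326

At I = 46.8: Q = 556.8778.
dQ/dI = 10.052 − 0.132I = 3.87440.
η = (dQ/dI)·(I/Q) = 3.87440 × (46.8/556.8778) = 0.326.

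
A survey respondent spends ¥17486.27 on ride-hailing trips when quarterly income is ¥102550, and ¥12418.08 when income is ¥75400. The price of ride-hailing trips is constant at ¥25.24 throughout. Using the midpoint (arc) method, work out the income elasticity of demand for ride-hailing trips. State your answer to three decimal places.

1.111

With a constant price, Q₁ = 17486.27/25.24 = 692.800 and Q₂ = 12418.08/25.24 = 492.000 (equivalently, work directly with expenditure since P cancels).
Midpoint %ΔQ = (12418.08 − 17486.27)/14952.18 = -0.33896; midpoint %ΔI = (75400 − 102550)/88975 = -0.30514.
η = -0.33896 / -0.30514 = 1.111.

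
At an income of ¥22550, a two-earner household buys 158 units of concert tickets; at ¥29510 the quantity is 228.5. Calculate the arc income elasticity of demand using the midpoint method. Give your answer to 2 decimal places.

1.36

ΔQ = 228.5 − 158 = 70.5; midpoint Q̄ = (158 + 228.5)/2 = 193.25.
ΔI = 29510 − 22550 = 6960; midpoint Ī = (22550 + 29510)/2 = 26030.
η = (ΔQ/Q̄) ÷ (ΔI/Ī) = (70.5/193.25) ÷ (6960/26030) = 1.36.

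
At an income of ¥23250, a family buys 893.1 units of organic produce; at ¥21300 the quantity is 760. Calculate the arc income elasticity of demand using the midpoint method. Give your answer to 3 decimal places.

ΔQ = 760 − 893.1 = -133.1; midpoint Q̄ = (893.1 + 760)/2 = 826.55.
ΔI = 21300 − 23250 = -1950; midpoint Ī = (23250 + 21300)/2 = 22275.
η = (ΔQ/Q̄) ÷ (ΔI/Ī) = (-133.1/826.55) ÷ (-1950/22275) = 1.839.

1.839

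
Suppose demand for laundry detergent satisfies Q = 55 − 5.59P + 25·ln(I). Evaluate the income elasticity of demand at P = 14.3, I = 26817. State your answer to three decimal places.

0.109

At P = 14.3, I = 26817: Q = 229.983.
Holding P constant, ∂Q/∂I = 25/I = 0.000932244.
η_I = (∂Q/∂I)·(I/Q) = 0.000932244 × (26817/229.983) = 0.109.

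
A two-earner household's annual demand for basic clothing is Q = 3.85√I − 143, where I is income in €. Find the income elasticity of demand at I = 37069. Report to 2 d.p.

0.62

At I = 37069: Q = 598.252.
dQ/dI = 3.85/(2√I) = 0.00999828 at this income.
η = (dQ/dI)·(I/Q) = 0.00999828 × (37069/598.252) = 0.62.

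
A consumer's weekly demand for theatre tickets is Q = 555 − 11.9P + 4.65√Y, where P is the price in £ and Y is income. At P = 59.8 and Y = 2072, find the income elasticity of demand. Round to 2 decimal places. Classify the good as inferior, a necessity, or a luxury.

At P = 59.8, Y = 2072: Q = 55.044.
Holding P constant, ∂Q/∂Y = 4.65/(2√Y) = 0.0510773.
η_Y = (∂Q/∂Y)·(Y/Q) = 0.0510773 × (2072/55.044) = 1.92.
Since η > 1, this is a luxury.

1.92 (luxury)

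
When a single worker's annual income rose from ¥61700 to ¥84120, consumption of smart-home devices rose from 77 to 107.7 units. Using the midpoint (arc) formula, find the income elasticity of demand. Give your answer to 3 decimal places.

ΔQ = 107.7 − 77 = 30.7; midpoint Q̄ = (77 + 107.7)/2 = 92.35.
ΔI = 84120 − 61700 = 22420; midpoint Ī = (61700 + 84120)/2 = 72910.
η = (ΔQ/Q̄) ÷ (ΔI/Ī) = (30.7/92.35) ÷ (22420/72910) = 1.081.

1.081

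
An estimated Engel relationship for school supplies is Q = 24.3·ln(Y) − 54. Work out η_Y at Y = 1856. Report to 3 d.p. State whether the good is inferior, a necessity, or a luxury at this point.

0.189 (necessity)

At Y = 1856: Q = 128.886.
dQ/dY = 24.3/Y = 0.0130927 at this income.
η = (dQ/dY)·(Y/Q) = 0.0130927 × (1856/128.886) = 0.189.
Since 0 < η < 1, the good is a necessity.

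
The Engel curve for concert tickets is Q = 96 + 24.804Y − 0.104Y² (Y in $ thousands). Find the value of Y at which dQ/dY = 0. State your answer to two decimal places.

dQ/dY = 24.804 − 0.208Y.
The good is inferior where dQ/dY < 0. Setting dQ/dY = 0 gives Y = 24.804 / 0.208 = 119.25.

119.25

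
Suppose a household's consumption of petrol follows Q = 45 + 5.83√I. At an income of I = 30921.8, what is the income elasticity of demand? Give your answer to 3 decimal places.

0.479

At I = 30921.8: Q = 1070.182.
dQ/dI = 5.83/(2√I) = 0.016577 at this income.
η = (dQ/dI)·(I/Q) = 0.016577 × (30921.8/1070.182) = 0.479.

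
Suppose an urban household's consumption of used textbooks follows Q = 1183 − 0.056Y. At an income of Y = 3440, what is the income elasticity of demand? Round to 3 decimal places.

At Y = 3440: Q = 990.360.
dQ/dY = −0.056.
η = (dQ/dY)·(Y/Q) = -0.056 × (3440/990.360) = -0.195.

-0.195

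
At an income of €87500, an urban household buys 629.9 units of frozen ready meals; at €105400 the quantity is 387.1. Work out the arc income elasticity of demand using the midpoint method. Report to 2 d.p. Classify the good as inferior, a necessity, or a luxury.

ΔQ = 387.1 − 629.9 = -242.8; midpoint Q̄ = (629.9 + 387.1)/2 = 508.5.
ΔI = 105400 − 87500 = 17900; midpoint Ī = (87500 + 105400)/2 = 96450.
η = (ΔQ/Q̄) ÷ (ΔI/Ī) = (-242.8/508.5) ÷ (17900/96450) = -2.57.
η < 0 ⇒ inferior good.

-2.57 (inferior good)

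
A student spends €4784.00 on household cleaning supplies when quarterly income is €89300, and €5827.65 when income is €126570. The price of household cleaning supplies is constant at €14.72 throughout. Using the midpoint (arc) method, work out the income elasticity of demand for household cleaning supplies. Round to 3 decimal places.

0.570

With a constant price, Q₁ = 4784.00/14.72 = 325.000 and Q₂ = 5827.65/14.72 = 395.900 (equivalently, work directly with expenditure since P cancels).
Midpoint %ΔQ = (5827.65 − 4784.00)/5305.83 = 0.19670; midpoint %ΔI = (126570 − 89300)/107935 = 0.34530.
η = 0.19670 / 0.34530 = 0.570.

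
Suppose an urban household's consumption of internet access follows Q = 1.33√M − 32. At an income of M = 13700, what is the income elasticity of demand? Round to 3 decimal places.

0.629

At M = 13700: Q = 123.673.
dQ/dM = 1.33/(2√M) = 0.00568148 at this income.
η = (dQ/dM)·(M/Q) = 0.00568148 × (13700/123.673) = 0.629.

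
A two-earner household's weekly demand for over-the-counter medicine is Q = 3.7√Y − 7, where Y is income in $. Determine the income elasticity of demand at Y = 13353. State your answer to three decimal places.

At Y = 13353: Q = 420.554.
dQ/dY = 3.7/(2√Y) = 0.0160097 at this income.
η = (dQ/dY)·(Y/Q) = 0.0160097 × (13353/420.554) = 0.508.

0.508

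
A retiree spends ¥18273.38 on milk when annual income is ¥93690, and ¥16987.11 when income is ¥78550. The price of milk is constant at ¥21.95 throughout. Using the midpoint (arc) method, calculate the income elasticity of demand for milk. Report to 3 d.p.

With a constant price, Q₁ = 18273.38/21.95 = 832.500 and Q₂ = 16987.11/21.95 = 773.900 (equivalently, work directly with expenditure since P cancels).
Midpoint %ΔQ = (16987.11 − 18273.38)/17630.25 = -0.07296; midpoint %ΔI = (78550 − 93690)/86120 = -0.17580.
η = -0.07296 / -0.17580 = 0.415.

0.415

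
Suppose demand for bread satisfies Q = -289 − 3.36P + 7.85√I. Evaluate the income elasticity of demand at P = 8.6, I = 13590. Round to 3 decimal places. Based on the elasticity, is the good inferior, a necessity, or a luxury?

At P = 8.6, I = 13590: Q = 597.227.
Holding P constant, ∂Q/∂I = 7.85/(2√I) = 0.033669.
η_I = (∂Q/∂I)·(I/Q) = 0.033669 × (13590/597.227) = 0.766.
Since 0 < η < 1, this is a necessity.

0.766 (necessity)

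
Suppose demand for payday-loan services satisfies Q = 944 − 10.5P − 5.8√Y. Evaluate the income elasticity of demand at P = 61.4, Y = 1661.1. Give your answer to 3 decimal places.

-1.879

At P = 61.4, Y = 1661.1: Q = 62.912.
Holding P constant, ∂Q/∂Y = -5.8/(2√Y) = -0.0711541.
η_Y = (∂Q/∂Y)·(Y/Q) = -0.0711541 × (1661.1/62.912) = -1.879.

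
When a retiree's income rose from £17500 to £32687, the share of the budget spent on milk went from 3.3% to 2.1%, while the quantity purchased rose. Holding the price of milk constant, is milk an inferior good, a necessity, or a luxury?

Quantity rises but the budget share falls as income rises, so 0 < η < 1.

necessity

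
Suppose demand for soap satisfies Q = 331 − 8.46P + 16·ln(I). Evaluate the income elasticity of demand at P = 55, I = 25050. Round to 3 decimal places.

0.576

At P = 55, I = 25050: Q = 27.758.
Holding P constant, ∂Q/∂I = 16/I = 0.000638723.
η_I = (∂Q/∂I)·(I/Q) = 0.000638723 × (25050/27.758) = 0.576.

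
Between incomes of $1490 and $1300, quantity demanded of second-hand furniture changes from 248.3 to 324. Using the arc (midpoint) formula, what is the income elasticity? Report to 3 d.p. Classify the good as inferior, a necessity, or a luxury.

-1.942 (inferior good)

ΔQ = 324 − 248.3 = 75.7; midpoint Q̄ = (248.3 + 324)/2 = 286.15.
ΔI = 1300 − 1490 = -190; midpoint Ī = (1490 + 1300)/2 = 1395.
η = (ΔQ/Q̄) ÷ (ΔI/Ī) = (75.7/286.15) ÷ (-190/1395) = -1.942.
η < 0 ⇒ inferior good.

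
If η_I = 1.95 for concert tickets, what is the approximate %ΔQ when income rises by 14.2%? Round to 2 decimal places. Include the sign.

%ΔQ ≈ η × %ΔI = 1.95 × 14.2% = 27.69%.

27.69%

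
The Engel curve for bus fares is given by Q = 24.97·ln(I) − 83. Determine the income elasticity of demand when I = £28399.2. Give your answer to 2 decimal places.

At I = 28399.2: Q = 173.045.
dQ/dI = 24.97/I = 0.00087925 at this income.
η = (dQ/dI)·(I/Q) = 0.00087925 × (28399.2/173.045) = 0.14.

0.14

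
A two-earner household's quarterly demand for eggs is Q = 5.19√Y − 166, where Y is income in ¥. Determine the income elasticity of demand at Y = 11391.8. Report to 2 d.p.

0.71

At Y = 11391.8: Q = 387.941.
dQ/dY = 5.19/(2√Y) = 0.0243131 at this income.
η = (dQ/dY)·(Y/Q) = 0.0243131 × (11391.8/387.941) = 0.71.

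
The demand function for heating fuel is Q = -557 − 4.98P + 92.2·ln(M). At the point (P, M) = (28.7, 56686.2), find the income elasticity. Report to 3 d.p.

0.298

At P = 28.7, M = 56686.2: Q = 309.229.
Holding P constant, ∂Q/∂M = 92.2/M = 0.0016265.
η_M = (∂Q/∂M)·(M/Q) = 0.0016265 × (56686.2/309.229) = 0.298.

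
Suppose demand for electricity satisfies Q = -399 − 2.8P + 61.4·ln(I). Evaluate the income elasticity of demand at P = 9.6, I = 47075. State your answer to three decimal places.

0.262

At P = 9.6, I = 47075: Q = 234.753.
Holding P constant, ∂Q/∂I = 61.4/I = 0.0013043.
η_I = (∂Q/∂I)·(I/Q) = 0.0013043 × (47075/234.753) = 0.262.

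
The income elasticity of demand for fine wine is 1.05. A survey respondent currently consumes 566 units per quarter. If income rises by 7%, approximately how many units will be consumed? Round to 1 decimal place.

%ΔQ ≈ η × %ΔI = 1.05 × 7% = 7.35%.
New Q ≈ 566 × (1 + 0.0735) = 607.6.

607.6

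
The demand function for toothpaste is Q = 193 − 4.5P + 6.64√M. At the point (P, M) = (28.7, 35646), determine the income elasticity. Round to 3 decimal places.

At P = 28.7, M = 35646: Q = 1317.492.
Holding P constant, ∂Q/∂M = 6.64/(2√M) = 0.0175846.
η_M = (∂Q/∂M)·(M/Q) = 0.0175846 × (35646/1317.492) = 0.476.

0.476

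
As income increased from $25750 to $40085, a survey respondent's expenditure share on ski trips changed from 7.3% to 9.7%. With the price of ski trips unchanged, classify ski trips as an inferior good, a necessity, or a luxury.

The budget share rises as income rises, so η > 1.

luxury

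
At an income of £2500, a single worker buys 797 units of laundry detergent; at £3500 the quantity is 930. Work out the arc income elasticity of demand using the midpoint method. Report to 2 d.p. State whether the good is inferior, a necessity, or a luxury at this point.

ΔQ = 930 − 797 = 133; midpoint Q̄ = (797 + 930)/2 = 863.5.
ΔI = 3500 − 2500 = 1000; midpoint Ī = (2500 + 3500)/2 = 3000.
η = (ΔQ/Q̄) ÷ (ΔI/Ī) = (133/863.5) ÷ (1000/3000) = 0.46.
0 < η < 1 ⇒ necessity.

0.46 (necessity)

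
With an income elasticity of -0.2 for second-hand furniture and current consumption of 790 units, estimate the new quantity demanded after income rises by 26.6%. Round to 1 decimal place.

748.0

%ΔQ ≈ η × %ΔI = -0.2 × 26.6% = -5.32%.
New Q ≈ 790 × (1 − 0.0532) = 748.0.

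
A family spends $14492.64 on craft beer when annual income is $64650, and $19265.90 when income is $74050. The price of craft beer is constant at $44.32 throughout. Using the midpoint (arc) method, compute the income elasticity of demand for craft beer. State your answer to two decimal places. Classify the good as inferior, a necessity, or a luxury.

With a constant price, Q₁ = 14492.64/44.32 = 327.000 and Q₂ = 19265.90/44.32 = 434.700 (equivalently, work directly with expenditure since P cancels).
Midpoint %ΔQ = (19265.90 − 14492.64)/16879.27 = 0.28279; midpoint %ΔI = (74050 − 64650)/69350 = 0.13554.
η = 0.28279 / 0.13554 = 2.09.
η > 1 ⇒ luxury.

2.09 (luxury)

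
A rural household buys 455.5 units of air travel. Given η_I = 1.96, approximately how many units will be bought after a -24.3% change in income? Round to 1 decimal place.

238.6

%ΔQ ≈ η × %ΔI = 1.96 × (-24.3%) = -47.628%.
New Q ≈ 455.5 × (1 − 0.47628) = 238.6.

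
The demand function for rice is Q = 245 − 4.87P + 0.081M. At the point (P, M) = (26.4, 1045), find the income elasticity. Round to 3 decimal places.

At P = 26.4, M = 1045: Q = 201.077.
Holding P constant, ∂Q/∂M = 0.081.
η_M = (∂Q/∂M)·(M/Q) = 0.081 × (1045/201.077) = 0.421.

0.421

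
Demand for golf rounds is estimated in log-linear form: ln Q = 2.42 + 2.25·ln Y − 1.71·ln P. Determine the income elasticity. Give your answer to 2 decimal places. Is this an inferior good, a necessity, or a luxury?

In a log-linear demand, the coefficient on ln Y is the income elasticity.
So η = 2.25.
η > 1 ⇒ luxury.

2.25 (luxury)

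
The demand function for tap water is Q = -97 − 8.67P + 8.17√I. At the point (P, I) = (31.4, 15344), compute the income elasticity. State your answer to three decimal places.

0.787

At P = 31.4, I = 15344: Q = 642.787.
Holding P constant, ∂Q/∂I = 8.17/(2√I) = 0.0329779.
η_I = (∂Q/∂I)·(I/Q) = 0.0329779 × (15344/642.787) = 0.787.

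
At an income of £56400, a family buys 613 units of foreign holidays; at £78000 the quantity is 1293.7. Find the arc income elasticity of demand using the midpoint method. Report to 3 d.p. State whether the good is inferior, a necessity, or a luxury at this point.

ΔQ = 1293.7 − 613 = 680.7; midpoint Q̄ = (613 + 1293.7)/2 = 953.35.
ΔI = 78000 − 56400 = 21600; midpoint Ī = (56400 + 78000)/2 = 67200.
η = (ΔQ/Q̄) ÷ (ΔI/Ī) = (680.7/953.35) ÷ (21600/67200) = 2.221.
η > 1 ⇒ luxury.

2.221 (luxury)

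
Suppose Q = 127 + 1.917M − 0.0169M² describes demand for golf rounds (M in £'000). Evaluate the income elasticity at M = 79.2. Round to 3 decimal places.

-0.348

At M = 79.2: Q = 172.8188.
dQ/dM = 1.917 − 0.0338M = -0.75996.
η = (dQ/dM)·(M/Q) = -0.75996 × (79.2/172.8188) = -0.348.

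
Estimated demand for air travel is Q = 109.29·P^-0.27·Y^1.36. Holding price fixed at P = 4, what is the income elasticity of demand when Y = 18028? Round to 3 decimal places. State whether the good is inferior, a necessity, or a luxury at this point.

For a multiplicative demand Q = A·P^α·Y^β, the income elasticity is β everywhere.
Here β = 1.36, so η = 1.360.
Since η > 1, this is a luxury.

1.360 (luxury)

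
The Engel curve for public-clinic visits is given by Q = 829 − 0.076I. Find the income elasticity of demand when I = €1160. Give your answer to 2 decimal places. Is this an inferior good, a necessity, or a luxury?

-0.12 (inferior good)

At I = 1160: Q = 740.840.
dQ/dI = −0.076.
η = (dQ/dI)·(I/Q) = -0.076 × (1160/740.840) = -0.12.
Since η < 0, the good is an inferior good.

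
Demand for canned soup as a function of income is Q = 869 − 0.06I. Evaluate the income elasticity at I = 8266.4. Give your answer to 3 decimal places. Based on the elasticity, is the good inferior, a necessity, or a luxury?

At I = 8266.4: Q = 373.016.
dQ/dI = −0.06.
η = (dQ/dI)·(I/Q) = -0.06 × (8266.4/373.016) = -1.330.
Since η < 0, the good is an inferior good.

-1.330 (inferior good)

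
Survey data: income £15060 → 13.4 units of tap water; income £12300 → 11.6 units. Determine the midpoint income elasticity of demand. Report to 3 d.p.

0.714

ΔQ = 11.6 − 13.4 = -1.8; midpoint Q̄ = (13.4 + 11.6)/2 = 12.5.
ΔI = 12300 − 15060 = -2760; midpoint Ī = (15060 + 12300)/2 = 13680.
η = (ΔQ/Q̄) ÷ (ΔI/Ī) = (-1.8/12.5) ÷ (-2760/13680) = 0.714.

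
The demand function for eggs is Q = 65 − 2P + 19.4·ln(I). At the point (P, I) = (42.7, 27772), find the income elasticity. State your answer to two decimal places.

0.11

At P = 42.7, I = 27772: Q = 178.097.
Holding P constant, ∂Q/∂I = 19.4/I = 0.000698545.
η_I = (∂Q/∂I)·(I/Q) = 0.000698545 × (27772/178.097) = 0.11.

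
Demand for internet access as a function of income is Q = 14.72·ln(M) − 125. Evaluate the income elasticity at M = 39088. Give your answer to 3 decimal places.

At M = 39088: Q = 30.643.
dQ/dM = 14.72/M = 0.000376586 at this income.
η = (dQ/dM)·(M/Q) = 0.000376586 × (39088/30.643) = 0.480.

0.480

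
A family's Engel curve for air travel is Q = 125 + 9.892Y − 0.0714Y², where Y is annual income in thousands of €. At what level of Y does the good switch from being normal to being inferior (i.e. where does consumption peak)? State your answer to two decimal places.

dQ/dY = 9.892 − 0.1428Y.
The good is inferior where dQ/dY < 0. Setting dQ/dY = 0 gives Y = 9.892 / 0.1428 = 69.27.

69.27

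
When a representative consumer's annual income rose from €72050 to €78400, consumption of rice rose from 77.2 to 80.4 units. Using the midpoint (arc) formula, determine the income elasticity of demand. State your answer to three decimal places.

0.481

ΔQ = 80.4 − 77.2 = 3.2; midpoint Q̄ = (77.2 + 80.4)/2 = 78.8.
ΔI = 78400 − 72050 = 6350; midpoint Ī = (72050 + 78400)/2 = 75225.
η = (ΔQ/Q̄) ÷ (ΔI/Ī) = (3.2/78.8) ÷ (6350/75225) = 0.481.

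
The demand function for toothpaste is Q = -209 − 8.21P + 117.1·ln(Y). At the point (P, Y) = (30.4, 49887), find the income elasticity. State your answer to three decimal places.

0.145

At P = 30.4, Y = 49887: Q = 808.147.
Holding P constant, ∂Q/∂Y = 117.1/Y = 0.0023473.
η_Y = (∂Q/∂Y)·(Y/Q) = 0.0023473 × (49887/808.147) = 0.145.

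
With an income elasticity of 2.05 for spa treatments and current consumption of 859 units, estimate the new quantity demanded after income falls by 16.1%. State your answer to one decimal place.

%ΔQ ≈ η × %ΔI = 2.05 × (-16.1%) = -33.005%.
New Q ≈ 859 × (1 − 0.33005) = 575.5.

575.5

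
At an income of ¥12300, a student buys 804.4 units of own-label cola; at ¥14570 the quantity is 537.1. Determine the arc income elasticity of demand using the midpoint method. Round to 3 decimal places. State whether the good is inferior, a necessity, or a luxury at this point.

ΔQ = 537.1 − 804.4 = -267.3; midpoint Q̄ = (804.4 + 537.1)/2 = 670.75.
ΔI = 14570 − 12300 = 2270; midpoint Ī = (12300 + 14570)/2 = 13435.
η = (ΔQ/Q̄) ÷ (ΔI/Ī) = (-267.3/670.75) ÷ (2270/13435) = -2.359.
η < 0 ⇒ inferior good.

-2.359 (inferior good)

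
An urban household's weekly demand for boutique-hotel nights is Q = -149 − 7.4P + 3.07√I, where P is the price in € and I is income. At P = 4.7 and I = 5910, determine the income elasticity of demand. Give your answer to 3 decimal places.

At P = 4.7, I = 5910: Q = 52.231.
Holding P constant, ∂Q/∂I = 3.07/(2√I) = 0.0199671.
η_I = (∂Q/∂I)·(I/Q) = 0.0199671 × (5910/52.231) = 2.259.

2.259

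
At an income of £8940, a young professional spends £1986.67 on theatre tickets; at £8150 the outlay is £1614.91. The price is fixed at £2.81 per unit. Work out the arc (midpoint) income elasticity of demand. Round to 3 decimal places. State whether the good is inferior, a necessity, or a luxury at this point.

With a constant price, Q₁ = 1986.67/2.81 = 707.000 and Q₂ = 1614.91/2.81 = 574.701 (equivalently, work directly with expenditure since P cancels).
Midpoint %ΔQ = (1614.91 − 1986.67)/1800.79 = -0.20644; midpoint %ΔI = (8150 − 8940)/8545 = -0.09245.
η = -0.20644 / -0.09245 = 2.233.
η > 1 ⇒ luxury.

2.233 (luxury)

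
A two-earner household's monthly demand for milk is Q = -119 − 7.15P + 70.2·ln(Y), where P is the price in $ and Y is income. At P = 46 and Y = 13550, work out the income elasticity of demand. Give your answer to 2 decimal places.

At P = 46, Y = 13550: Q = 219.993.
Holding P constant, ∂Q/∂Y = 70.2/Y = 0.00518081.
η_Y = (∂Q/∂Y)·(Y/Q) = 0.00518081 × (13550/219.993) = 0.32.

0.32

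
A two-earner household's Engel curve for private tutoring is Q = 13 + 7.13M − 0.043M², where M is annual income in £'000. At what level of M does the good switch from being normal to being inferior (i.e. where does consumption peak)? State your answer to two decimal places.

dQ/dM = 7.13 − 0.086M.
The good is inferior where dQ/dM < 0. Setting dQ/dM = 0 gives M = 7.13 / 0.086 = 82.91.

82.91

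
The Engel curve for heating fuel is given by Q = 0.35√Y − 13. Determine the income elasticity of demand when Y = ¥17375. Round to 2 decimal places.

At Y = 17375: Q = 33.135.
dQ/dY = 0.35/(2√Y) = 0.00132763 at this income.
η = (dQ/dY)·(Y/Q) = 0.00132763 × (17375/33.135) = 0.70.

0.70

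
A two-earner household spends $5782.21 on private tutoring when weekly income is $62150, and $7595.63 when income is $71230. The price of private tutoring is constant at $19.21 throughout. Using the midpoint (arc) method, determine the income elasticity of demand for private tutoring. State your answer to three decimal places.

With a constant price, Q₁ = 5782.21/19.21 = 301.000 and Q₂ = 7595.63/19.21 = 395.400 (equivalently, work directly with expenditure since P cancels).
Midpoint %ΔQ = (7595.63 − 5782.21)/6688.92 = 0.27111; midpoint %ΔI = (71230 − 62150)/66690 = 0.13615.
η = 0.27111 / 0.13615 = 1.991.

1.991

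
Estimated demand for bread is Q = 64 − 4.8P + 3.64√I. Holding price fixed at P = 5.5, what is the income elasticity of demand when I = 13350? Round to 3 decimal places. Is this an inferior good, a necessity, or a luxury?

At P = 5.5, I = 13350: Q = 458.174.
Holding P constant, ∂Q/∂I = 3.64/(2√I) = 0.0157518.
η_I = (∂Q/∂I)·(I/Q) = 0.0157518 × (13350/458.174) = 0.459.
Since 0 < η < 1, this is a necessity.

0.459 (necessity)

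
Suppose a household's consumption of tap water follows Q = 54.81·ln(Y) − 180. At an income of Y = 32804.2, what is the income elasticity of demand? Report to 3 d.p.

0.141

At Y = 32804.2: Q = 389.931.
dQ/dY = 54.81/Y = 0.00167082 at this income.
η = (dQ/dY)·(Y/Q) = 0.00167082 × (32804.2/389.931) = 0.141.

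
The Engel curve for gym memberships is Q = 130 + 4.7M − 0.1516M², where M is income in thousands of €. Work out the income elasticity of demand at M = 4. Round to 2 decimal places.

At M = 4: Q = 146.3744.
dQ/dM = 4.7 − 0.3032M = 3.48720.
η = (dQ/dM)·(M/Q) = 3.48720 × (4/146.3744) = 0.10.

0.10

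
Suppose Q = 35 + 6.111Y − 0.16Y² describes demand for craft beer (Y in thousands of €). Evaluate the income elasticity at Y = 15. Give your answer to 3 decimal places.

0.217

At Y = 15: Q = 90.6650.
dQ/dY = 6.111 − 0.32Y = 1.31100.
η = (dQ/dY)·(Y/Q) = 1.31100 × (15/90.6650) = 0.217.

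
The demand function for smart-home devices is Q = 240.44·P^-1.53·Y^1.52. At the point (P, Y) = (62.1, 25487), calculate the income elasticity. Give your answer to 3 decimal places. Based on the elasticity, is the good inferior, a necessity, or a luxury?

1.520 (luxury)

For a multiplicative demand Q = A·P^α·Y^β, the income elasticity is β everywhere.
Here β = 1.52, so η = 1.520.
Since η > 1, this is a luxury.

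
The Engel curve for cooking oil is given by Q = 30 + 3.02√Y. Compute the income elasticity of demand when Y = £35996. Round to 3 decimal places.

0.475

At Y = 35996: Q = 602.973.
dQ/dY = 3.02/(2√Y) = 0.00795884 at this income.
η = (dQ/dY)·(Y/Q) = 0.00795884 × (35996/602.973) = 0.475.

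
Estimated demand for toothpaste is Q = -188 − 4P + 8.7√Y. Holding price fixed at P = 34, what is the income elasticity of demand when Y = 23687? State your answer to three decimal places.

At P = 34, Y = 23687: Q = 1014.981.
Holding P constant, ∂Q/∂Y = 8.7/(2√Y) = 0.028264.
η_Y = (∂Q/∂Y)·(Y/Q) = 0.028264 × (23687/1014.981) = 0.660.

0.660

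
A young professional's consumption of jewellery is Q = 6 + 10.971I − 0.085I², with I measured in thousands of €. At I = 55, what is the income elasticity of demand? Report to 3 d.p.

At I = 55: Q = 352.2800.
dQ/dI = 10.971 − 0.17I = 1.62100.
η = (dQ/dI)·(I/Q) = 1.62100 × (55/352.2800) = 0.253.

0.253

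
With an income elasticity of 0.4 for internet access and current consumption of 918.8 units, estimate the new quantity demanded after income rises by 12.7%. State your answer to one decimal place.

%ΔQ ≈ η × %ΔI = 0.4 × 12.7% = 5.08%.
New Q ≈ 918.8 × (1 + 0.0508) = 965.5.

965.5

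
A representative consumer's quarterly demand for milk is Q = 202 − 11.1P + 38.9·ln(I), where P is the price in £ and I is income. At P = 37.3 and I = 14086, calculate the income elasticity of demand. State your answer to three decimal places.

At P = 37.3, I = 14086: Q = 159.579.
Holding P constant, ∂Q/∂I = 38.9/I = 0.00276161.
η_I = (∂Q/∂I)·(I/Q) = 0.00276161 × (14086/159.579) = 0.244.

0.244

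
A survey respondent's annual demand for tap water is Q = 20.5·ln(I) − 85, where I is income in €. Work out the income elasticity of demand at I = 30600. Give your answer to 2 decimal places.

0.16

At I = 30600: Q = 126.739.
dQ/dI = 20.5/I = 0.000669935 at this income.
η = (dQ/dI)·(I/Q) = 0.000669935 × (30600/126.739) = 0.16.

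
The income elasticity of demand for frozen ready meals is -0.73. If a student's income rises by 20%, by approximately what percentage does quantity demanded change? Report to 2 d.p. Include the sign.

%ΔQ ≈ η × %ΔI = -0.73 × 20% = -14.60%.

-14.60%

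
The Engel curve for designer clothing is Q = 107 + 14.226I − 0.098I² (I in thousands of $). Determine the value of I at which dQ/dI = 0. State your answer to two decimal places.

72.58

dQ/dI = 14.226 − 0.196I.
The good is inferior where dQ/dI < 0. Setting dQ/dI = 0 gives I = 14.226 / 0.196 = 72.58.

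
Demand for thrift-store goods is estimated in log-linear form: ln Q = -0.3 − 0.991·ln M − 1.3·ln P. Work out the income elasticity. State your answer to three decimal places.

In a log-linear demand, the coefficient on ln M is the income elasticity.
So η = -0.991.

-0.991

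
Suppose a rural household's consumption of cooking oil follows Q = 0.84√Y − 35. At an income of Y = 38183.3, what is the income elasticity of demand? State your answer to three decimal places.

0.636

At Y = 38183.3: Q = 129.141.
dQ/dY = 0.84/(2√Y) = 0.00214938 at this income.
η = (dQ/dY)·(Y/Q) = 0.00214938 × (38183.3/129.141) = 0.636.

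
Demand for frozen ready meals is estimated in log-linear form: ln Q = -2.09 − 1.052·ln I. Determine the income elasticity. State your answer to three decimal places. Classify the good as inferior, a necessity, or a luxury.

In a log-linear demand, the coefficient on ln I is the income elasticity.
So η = -1.052.
η < 0 ⇒ inferior good.

-1.052 (inferior good)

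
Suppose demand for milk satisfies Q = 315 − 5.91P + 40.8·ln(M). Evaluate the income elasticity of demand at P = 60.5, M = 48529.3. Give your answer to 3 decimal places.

At P = 60.5, M = 48529.3: Q = 397.674.
Holding P constant, ∂Q/∂M = 40.8/M = 0.000840729.
η_M = (∂Q/∂M)·(M/Q) = 0.000840729 × (48529.3/397.674) = 0.103.

0.103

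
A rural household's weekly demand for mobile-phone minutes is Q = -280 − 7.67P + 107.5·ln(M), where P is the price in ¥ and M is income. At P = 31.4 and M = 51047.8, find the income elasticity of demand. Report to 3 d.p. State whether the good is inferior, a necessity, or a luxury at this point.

0.167 (necessity)

At P = 31.4, M = 51047.8: Q = 644.518.
Holding P constant, ∂Q/∂M = 107.5/M = 0.00210587.
η_M = (∂Q/∂M)·(M/Q) = 0.00210587 × (51047.8/644.518) = 0.167.
Since 0 < η < 1, this is a necessity.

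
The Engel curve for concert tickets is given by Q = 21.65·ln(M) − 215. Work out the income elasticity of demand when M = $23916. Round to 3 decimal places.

6.597

At M = 23916: Q = 3.282.
dQ/dM = 21.65/M = 0.000905252 at this income.
η = (dQ/dM)·(M/Q) = 0.000905252 × (23916/3.282) = 6.597.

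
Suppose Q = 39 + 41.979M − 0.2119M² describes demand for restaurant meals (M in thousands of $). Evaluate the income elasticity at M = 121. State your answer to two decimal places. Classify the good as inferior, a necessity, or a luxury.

-0.56 (inferior good)

At M = 121: Q = 2016.0311.
dQ/dM = 41.979 − 0.4238M = -9.30080.
η = (dQ/dM)·(M/Q) = -9.30080 × (121/2016.0311) = -0.56.
η < 0 ⇒ inferior good.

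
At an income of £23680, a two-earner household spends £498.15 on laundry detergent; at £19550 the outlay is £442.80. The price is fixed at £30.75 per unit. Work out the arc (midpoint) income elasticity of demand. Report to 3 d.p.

With a constant price, Q₁ = 498.15/30.75 = 16.200 and Q₂ = 442.80/30.75 = 14.400 (equivalently, work directly with expenditure since P cancels).
Midpoint %ΔQ = (442.80 − 498.15)/470.48 = -0.11765; midpoint %ΔI = (19550 − 23680)/21615 = -0.19107.
η = -0.11765 / -0.19107 = 0.616.

0.616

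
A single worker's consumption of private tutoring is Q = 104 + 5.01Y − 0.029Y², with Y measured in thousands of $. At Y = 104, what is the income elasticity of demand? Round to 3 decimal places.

At Y = 104: Q = 311.3760.
dQ/dY = 5.01 − 0.058Y = -1.02200.
η = (dQ/dY)·(Y/Q) = -1.02200 × (104/311.3760) = -0.341.

-0.341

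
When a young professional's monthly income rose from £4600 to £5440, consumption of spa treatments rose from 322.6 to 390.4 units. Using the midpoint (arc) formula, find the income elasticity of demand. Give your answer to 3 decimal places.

1.137

ΔQ = 390.4 − 322.6 = 67.8; midpoint Q̄ = (322.6 + 390.4)/2 = 356.5.
ΔI = 5440 − 4600 = 840; midpoint Ī = (4600 + 5440)/2 = 5020.
η = (ΔQ/Q̄) ÷ (ΔI/Ī) = (67.8/356.5) ÷ (840/5020) = 1.137.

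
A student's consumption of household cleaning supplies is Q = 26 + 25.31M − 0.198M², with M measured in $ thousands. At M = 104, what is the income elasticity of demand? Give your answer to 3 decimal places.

-3.195

At M = 104: Q = 516.6720.
dQ/dM = 25.31 − 0.396M = -15.87400.
η = (dQ/dM)·(M/Q) = -15.87400 × (104/516.6720) = -3.195.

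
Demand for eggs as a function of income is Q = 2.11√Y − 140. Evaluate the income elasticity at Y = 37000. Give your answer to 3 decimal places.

At Y = 37000: Q = 265.867.
dQ/dY = 2.11/(2√Y) = 0.00548468 at this income.
η = (dQ/dY)·(Y/Q) = 0.00548468 × (37000/265.867) = 0.763.

0.763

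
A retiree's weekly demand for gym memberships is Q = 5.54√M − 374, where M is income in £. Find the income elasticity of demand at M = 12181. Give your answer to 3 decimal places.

1.288

At M = 12181: Q = 237.436.
dQ/dM = 5.54/(2√M) = 0.025098 at this income.
η = (dQ/dM)·(M/Q) = 0.025098 × (12181/237.436) = 1.288.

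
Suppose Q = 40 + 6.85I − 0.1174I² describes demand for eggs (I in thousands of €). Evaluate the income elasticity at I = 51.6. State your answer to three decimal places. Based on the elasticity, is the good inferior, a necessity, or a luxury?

At I = 51.6: Q = 80.8755.
dQ/dI = 6.85 − 0.2348I = -5.26568.
η = (dQ/dI)·(I/Q) = -5.26568 × (51.6/80.8755) = -3.360.
η < 0 ⇒ inferior good.

-3.360 (inferior good)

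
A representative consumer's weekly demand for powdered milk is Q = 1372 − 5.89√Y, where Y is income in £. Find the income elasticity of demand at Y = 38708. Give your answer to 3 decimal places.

-2.718

At Y = 38708: Q = 213.181.
dQ/dY = -5.89/(2√Y) = -0.0149687 at this income.
η = (dQ/dY)·(Y/Q) = -0.0149687 × (38708/213.181) = -2.718.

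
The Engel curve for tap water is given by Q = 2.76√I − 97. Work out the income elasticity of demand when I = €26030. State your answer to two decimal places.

At I = 26030: Q = 348.293.
dQ/dI = 2.76/(2√I) = 0.00855346 at this income.
η = (dQ/dI)·(I/Q) = 0.00855346 × (26030/348.293) = 0.64.

0.64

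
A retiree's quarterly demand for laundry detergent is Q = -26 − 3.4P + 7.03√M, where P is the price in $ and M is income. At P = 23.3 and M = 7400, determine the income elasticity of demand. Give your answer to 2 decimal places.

0.61

At P = 23.3, M = 7400: Q = 499.523.
Holding P constant, ∂Q/∂M = 7.03/(2√M) = 0.040861.
η_M = (∂Q/∂M)·(M/Q) = 0.040861 × (7400/499.523) = 0.61.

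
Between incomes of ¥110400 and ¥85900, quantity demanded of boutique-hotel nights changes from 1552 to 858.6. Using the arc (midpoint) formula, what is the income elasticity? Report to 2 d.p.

ΔQ = 858.6 − 1552 = -693.4; midpoint Q̄ = (1552 + 858.6)/2 = 1205.3.
ΔI = 85900 − 110400 = -24500; midpoint Ī = (110400 + 85900)/2 = 98150.
η = (ΔQ/Q̄) ÷ (ΔI/Ī) = (-693.4/1205.3) ÷ (-24500/98150) = 2.30.

2.30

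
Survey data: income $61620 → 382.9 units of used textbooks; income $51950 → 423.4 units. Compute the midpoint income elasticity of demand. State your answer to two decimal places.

-0.59

ΔQ = 423.4 − 382.9 = 40.5; midpoint Q̄ = (382.9 + 423.4)/2 = 403.15.
ΔI = 51950 − 61620 = -9670; midpoint Ī = (61620 + 51950)/2 = 56785.
η = (ΔQ/Q̄) ÷ (ΔI/Ī) = (40.5/403.15) ÷ (-9670/56785) = -0.59.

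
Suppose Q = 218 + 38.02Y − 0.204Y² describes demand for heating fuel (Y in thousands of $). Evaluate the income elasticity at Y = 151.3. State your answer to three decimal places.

-2.758

At Y = 151.3: Q = 1300.5212.
dQ/dY = 38.02 − 0.408Y = -23.71040.
η = (dQ/dY)·(Y/Q) = -23.71040 × (151.3/1300.5212) = -2.758.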